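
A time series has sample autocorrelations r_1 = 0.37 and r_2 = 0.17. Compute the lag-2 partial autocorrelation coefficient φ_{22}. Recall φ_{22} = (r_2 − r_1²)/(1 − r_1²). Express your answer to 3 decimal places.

0.038

φ_{22} = (r_2 − r_1²) / (1 − r_1²)
r_1² = (0.37)² = 0.1369
Numerator = 0.17 − 0.1369 = 0.0331; denominator = 1 − 0.1369 = 0.8631
φ_{22} = 0.0331 / 0.8631 = 0.038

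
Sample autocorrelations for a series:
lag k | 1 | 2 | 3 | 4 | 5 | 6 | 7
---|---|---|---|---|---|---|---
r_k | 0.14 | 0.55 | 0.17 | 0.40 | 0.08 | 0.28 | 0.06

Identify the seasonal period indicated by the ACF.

The largest autocorrelation is r_2 = 0.55, with weaker echoes at lags 4 (0.40) and 6 (0.28); the remaining lags stay at or below 0.17.
The dominant spike at lag 2 indicates a seasonal period of 2.

2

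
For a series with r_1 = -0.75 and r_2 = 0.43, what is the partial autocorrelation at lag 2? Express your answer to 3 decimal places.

φ_{22} = (r_2 − r_1²) / (1 − r_1²)
r_1² = (-0.75)² = 0.5625
Numerator = 0.43 − 0.5625 = -0.1325; denominator = 1 − 0.5625 = 0.4375
φ_{22} = -0.1325 / 0.4375 = -0.303

-0.303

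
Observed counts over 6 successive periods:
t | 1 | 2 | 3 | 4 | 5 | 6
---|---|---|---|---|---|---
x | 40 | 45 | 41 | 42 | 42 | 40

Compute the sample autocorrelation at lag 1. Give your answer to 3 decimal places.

Mean x̄ = (40 + 45 + 41 + 42 + 42 + 40)/6 = 41.6667
Deviations from mean: -1.6667, 3.3333, -0.6667, 0.3333, 0.3333, -1.6667
Σ(x_t−x̄)(x_{t+1}−x̄) = (-5.5556) + (-2.2222) + (-0.2222) + (0.1111) + (-0.5556) = -8.4444
Denominator Σ(x_t−x̄)² = 17.3333
r_1 = -8.4444 / 17.3333 = -0.487

-0.487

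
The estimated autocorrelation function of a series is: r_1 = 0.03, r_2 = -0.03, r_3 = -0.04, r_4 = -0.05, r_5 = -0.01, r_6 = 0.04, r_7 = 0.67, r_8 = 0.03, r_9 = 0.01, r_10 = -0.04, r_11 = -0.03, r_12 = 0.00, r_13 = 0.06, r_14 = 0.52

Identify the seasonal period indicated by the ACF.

7

The largest autocorrelation is r_7 = 0.67, with a weaker echo at lag 14 (0.52); the remaining lags stay at or below 0.06.
The dominant spike at lag 7 indicates a seasonal period of 7.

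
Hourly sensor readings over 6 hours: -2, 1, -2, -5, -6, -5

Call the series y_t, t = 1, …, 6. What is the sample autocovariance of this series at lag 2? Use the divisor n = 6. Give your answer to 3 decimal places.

Mean ȳ = (-2 + 1 − 2 − 5 − 6 − 5)/6 = -3.1667
Σ_{t=1}^{4}(y_t−ȳ)(y_{t+2}−ȳ) = -6.2222
γ_2 = -6.2222 / 6 = -1.037

-1.037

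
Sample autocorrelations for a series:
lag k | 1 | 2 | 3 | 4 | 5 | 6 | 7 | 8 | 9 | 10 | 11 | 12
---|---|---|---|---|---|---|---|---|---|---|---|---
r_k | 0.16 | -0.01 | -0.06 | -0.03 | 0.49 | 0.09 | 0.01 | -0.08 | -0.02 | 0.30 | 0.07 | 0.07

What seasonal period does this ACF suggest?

5

The largest autocorrelation is r_5 = 0.49, with a weaker echo at lag 10 (0.30); the remaining lags stay at or below 0.16.
The dominant spike at lag 5 indicates a seasonal period of 5.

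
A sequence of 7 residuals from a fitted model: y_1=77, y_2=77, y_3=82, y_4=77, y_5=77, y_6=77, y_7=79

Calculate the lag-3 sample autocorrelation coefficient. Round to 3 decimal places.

Mean ȳ = (77 + 77 + 82 + 77 + 77 + 77 + 79)/7 = 78.0000
Deviations from mean: -1.0000, -1.0000, 4.0000, -1.0000, -1.0000, -1.0000, 1.0000
Numerator Σ_{t=1}^{4}(y_t−ȳ)(y_{t+3}−ȳ) = -3.0000
Denominator Σ(y_t−ȳ)² = 22.0000
r_3 = -3.0000 / 22.0000 = -0.136

-0.136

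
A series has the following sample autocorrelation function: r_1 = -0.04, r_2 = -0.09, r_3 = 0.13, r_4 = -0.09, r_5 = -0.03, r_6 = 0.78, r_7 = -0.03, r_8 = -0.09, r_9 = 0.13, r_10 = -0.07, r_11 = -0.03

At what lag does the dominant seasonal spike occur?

The largest autocorrelation is r_6 = 0.78; the remaining lags stay at or below 0.13.
The dominant spike at lag 6 indicates a seasonal period of 6.

6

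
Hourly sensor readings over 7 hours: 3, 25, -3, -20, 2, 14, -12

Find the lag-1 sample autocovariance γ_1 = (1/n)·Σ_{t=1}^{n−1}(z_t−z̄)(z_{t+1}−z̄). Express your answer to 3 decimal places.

Mean z̄ = (3 + 25 − 3 − 20 + 2 + 14 − 12)/7 = 1.2857
Deviations: 1.7143, 23.7143, -4.2857, -21.2857, 0.7143, 12.7143, -13.2857
Σ_{t=1}^{6}(z_t−z̄)(z_{t+1}−z̄) = -144.7959
γ_1 = -144.7959 / 7 = -20.685

-20.685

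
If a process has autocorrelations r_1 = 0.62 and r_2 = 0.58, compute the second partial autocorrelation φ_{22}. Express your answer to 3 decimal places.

0.318

φ_{22} = (r_2 − r_1²) / (1 − r_1²)
r_1² = (0.62)² = 0.3844
Numerator = 0.58 − 0.3844 = 0.1956; denominator = 1 − 0.3844 = 0.6156
φ_{22} = 0.1956 / 0.6156 = 0.318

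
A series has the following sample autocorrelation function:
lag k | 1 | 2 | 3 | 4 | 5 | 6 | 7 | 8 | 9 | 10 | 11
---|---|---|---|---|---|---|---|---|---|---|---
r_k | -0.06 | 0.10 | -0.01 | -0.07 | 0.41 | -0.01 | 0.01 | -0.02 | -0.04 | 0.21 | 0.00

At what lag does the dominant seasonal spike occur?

The largest autocorrelation is r_5 = 0.41, with a weaker echo at lag 10 (0.21); the remaining lags stay at or below 0.10.
The dominant spike at lag 5 indicates a seasonal period of 5.

5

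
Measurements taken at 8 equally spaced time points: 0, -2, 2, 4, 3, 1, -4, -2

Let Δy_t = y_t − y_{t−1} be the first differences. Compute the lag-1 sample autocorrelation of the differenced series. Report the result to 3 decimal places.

-0.011

First differences Δy: -2, 4, 2, -1, -2, -5, 2
Mean of differences = -0.2857
Numerator Σ(Δy_t−Δȳ)(Δy_{t+1}−Δȳ) = -0.6531
Denominator Σ(Δy_t−Δȳ)² = 57.4286
r_1(Δy) = -0.6531 / 57.4286 = -0.011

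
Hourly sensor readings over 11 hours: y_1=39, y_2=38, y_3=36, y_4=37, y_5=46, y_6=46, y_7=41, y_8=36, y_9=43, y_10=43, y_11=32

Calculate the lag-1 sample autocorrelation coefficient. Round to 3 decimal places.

0.083

Mean ȳ = (39 + 38 + 36 + 37 + 46 + 46 + 41 + 36 + 43 + 43 + 32)/11 = 39.7273
Numerator Σ_{t=1}^{10}(y_t−ȳ)(y_{t+1}−ȳ) = 16.5620
Denominator Σ(y_t−ȳ)² = 200.1818
r_1 = 16.5620 / 200.1818 = 0.083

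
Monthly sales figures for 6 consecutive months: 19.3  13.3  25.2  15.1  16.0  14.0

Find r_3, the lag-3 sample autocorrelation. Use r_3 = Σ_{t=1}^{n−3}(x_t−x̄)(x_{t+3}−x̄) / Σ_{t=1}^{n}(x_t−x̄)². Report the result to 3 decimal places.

-0.254

Mean x̄ = (19.3 + 13.3 + 25.2 + 15.1 + 16.0 + 14.0)/6 = 17.1500
Deviations from mean: 2.1500, -3.8500, 8.0500, -2.0500, -1.1500, -3.1500
Numerator Σ_{t=1}^{3}(x_t−x̄)(x_{t+3}−x̄) = -25.3375
Denominator Σ(x_t−x̄)² = 99.6950
r_3 = -25.3375 / 99.6950 = -0.254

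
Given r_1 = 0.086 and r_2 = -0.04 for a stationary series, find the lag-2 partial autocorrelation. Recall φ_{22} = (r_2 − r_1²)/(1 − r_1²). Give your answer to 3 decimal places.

φ_{22} = (r_2 − r_1²) / (1 − r_1²)
r_1² = (0.086)² = 0.007396
Numerator = -0.04 − 0.0074 = -0.0474; denominator = 1 − 0.0074 = 0.9926
φ_{22} = -0.0474 / 0.9926 = -0.048

-0.048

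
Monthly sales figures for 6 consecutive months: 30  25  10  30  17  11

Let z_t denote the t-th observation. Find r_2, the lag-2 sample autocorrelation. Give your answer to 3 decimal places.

Mean z̄ = (30 + 25 + 10 + 30 + 17 + 11)/6 = 20.5000
Deviations from mean: 9.5000, 4.5000, -10.5000, 9.5000, -3.5000, -9.5000
Numerator Σ_{t=1}^{4}(z_t−z̄)(z_{t+2}−z̄) = -110.5000
Denominator Σ(z_t−z̄)² = 413.5000
r_2 = -110.5000 / 413.5000 = -0.267

-0.267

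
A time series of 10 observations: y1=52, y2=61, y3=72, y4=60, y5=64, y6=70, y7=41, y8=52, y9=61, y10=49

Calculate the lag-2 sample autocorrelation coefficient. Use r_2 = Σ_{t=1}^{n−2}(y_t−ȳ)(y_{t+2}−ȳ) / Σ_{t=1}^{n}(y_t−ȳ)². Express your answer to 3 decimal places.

-0.171

Mean ȳ = (52 + 61 + 72 + 60 + 64 + 70 + 41 + 52 + 61 + 49)/10 = 58.2000
Numerator Σ_{t=1}^{8}(y_t−ȳ)(y_{t+2}−ȳ) = -143.2800
Denominator Σ(y_t−ȳ)² = 839.6000
r_2 = -143.2800 / 839.6000 = -0.171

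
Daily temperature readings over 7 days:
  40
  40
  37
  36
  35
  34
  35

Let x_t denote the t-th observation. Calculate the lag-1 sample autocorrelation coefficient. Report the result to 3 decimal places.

Mean x̄ = (40 + 40 + 37 + 36 + 35 + 34 + 35)/7 = 36.7143
Numerator Σ_{t=1}^{6}(x_t−x̄)(x_{t+1}−x̄) = 22.0612
Denominator Σ(x_t−x̄)² = 35.4286
r_1 = 22.0612 / 35.4286 = 0.623

0.623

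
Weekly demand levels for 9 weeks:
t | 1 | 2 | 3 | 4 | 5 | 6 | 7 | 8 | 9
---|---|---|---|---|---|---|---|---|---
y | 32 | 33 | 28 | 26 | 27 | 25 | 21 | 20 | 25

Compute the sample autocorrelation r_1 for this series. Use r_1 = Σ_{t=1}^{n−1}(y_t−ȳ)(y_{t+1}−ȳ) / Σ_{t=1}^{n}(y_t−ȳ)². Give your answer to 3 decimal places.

Mean ȳ = (32 + 33 + 28 + 26 + 27 + 25 + 21 + 20 + 25)/9 = 26.3333
Numerator Σ_{t=1}^{8}(y_t−ȳ)(y_{t+1}−ȳ) = 96.5556
Denominator Σ(y_t−ȳ)² = 152.0000
r_1 = 96.5556 / 152.0000 = 0.635

0.635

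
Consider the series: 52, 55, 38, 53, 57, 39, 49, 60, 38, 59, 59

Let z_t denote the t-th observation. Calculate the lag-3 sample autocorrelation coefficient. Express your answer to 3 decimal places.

Mean z̄ = (52 + 55 + 38 + 53 + 57 + 39 + 49 + 60 + 38 + 59 + 59)/11 = 50.8182
Numerator Σ_{t=1}^{8}(z_t−z̄)(z_{t+3}−z̄) = 444.4463
Denominator Σ(z_t−z̄)² = 751.6364
r_3 = 444.4463 / 751.6364 = 0.591

0.591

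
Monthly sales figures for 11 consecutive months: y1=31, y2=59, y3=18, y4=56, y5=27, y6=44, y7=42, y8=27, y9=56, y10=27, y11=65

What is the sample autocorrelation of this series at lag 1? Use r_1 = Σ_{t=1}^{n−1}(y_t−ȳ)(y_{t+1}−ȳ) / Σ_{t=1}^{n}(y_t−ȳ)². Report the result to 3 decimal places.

-0.759

Mean ȳ = (31 + 59 + 18 + 56 + 27 + 44 + 42 + 27 + 56 + 27 + 65)/11 = 41.0909
Numerator Σ_{t=1}^{10}(y_t−ȳ)(y_{t+1}−ȳ) = -1956.8264
Denominator Σ(y_t−ȳ)² = 2576.9091
r_1 = -1956.8264 / 2576.9091 = -0.759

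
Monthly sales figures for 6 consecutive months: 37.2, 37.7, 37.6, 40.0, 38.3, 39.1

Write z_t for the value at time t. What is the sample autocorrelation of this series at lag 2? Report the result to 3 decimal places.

0.196

Mean z̄ = (37.2 + 37.7 + 37.6 + 40.0 + 38.3 + 39.1)/6 = 38.3167
Deviations from mean: -1.1167, -0.6167, -0.7167, 1.6833, -0.0167, 0.7833
Numerator Σ_{t=1}^{4}(z_t−z̄)(z_{t+2}−z̄) = 1.0928
Denominator Σ(z_t−z̄)² = 5.5883
r_2 = 1.0928 / 5.5883 = 0.196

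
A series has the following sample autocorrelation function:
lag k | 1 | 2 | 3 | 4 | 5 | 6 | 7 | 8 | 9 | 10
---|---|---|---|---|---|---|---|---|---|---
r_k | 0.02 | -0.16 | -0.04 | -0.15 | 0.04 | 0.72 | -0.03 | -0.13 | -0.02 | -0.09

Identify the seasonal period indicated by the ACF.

The largest autocorrelation is r_6 = 0.72; the remaining lags stay at or below 0.04.
The dominant spike at lag 6 indicates a seasonal period of 6.

6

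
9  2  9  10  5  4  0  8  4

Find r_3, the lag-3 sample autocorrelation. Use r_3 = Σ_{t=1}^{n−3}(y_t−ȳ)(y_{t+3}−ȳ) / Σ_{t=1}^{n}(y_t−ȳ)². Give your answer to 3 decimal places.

-0.122

Mean ȳ = (9 + 2 + 9 + 10 + 5 + 4 + 0 + 8 + 4)/9 = 5.6667
Numerator Σ_{t=1}^{6}(y_t−ȳ)(y_{t+3}−ȳ) = -12.0000
Denominator Σ(y_t−ȳ)² = 98.0000
r_3 = -12.0000 / 98.0000 = -0.122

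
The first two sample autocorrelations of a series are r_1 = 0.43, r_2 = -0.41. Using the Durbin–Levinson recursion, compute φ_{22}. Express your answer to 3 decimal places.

-0.730

φ_{22} = (r_2 − r_1²) / (1 − r_1²)
r_1² = (0.43)² = 0.1849
Numerator = -0.41 − 0.1849 = -0.5949; denominator = 1 − 0.1849 = 0.8151
φ_{22} = -0.5949 / 0.8151 = -0.730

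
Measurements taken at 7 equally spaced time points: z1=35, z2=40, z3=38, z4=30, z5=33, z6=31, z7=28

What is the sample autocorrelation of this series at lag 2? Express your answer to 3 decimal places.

-0.060

Mean z̄ = (35 + 40 + 38 + 30 + 33 + 31 + 28)/7 = 33.5714
Deviations from mean: 1.4286, 6.4286, 4.4286, -3.5714, -0.5714, -2.5714, -5.5714
Σ(z_t−z̄)(z_{t+2}−z̄) = (6.3265) + (-22.9592) + (-2.5306) + (9.1837) + (3.1837) = -6.7959
Denominator Σ(z_t−z̄)² = 113.7143
r_2 = -6.7959 / 113.7143 = -0.060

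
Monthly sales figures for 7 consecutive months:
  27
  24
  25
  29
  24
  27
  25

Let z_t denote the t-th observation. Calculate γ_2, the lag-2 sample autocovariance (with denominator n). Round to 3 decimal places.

Mean z̄ = (27 + 24 + 25 + 29 + 24 + 27 + 25)/7 = 25.8571
Σ_{t=1}^{5}(z_t−z̄)(z_{t+2}−z̄) = -0.0408
γ_2 = -0.0408 / 7 = -0.006

-0.006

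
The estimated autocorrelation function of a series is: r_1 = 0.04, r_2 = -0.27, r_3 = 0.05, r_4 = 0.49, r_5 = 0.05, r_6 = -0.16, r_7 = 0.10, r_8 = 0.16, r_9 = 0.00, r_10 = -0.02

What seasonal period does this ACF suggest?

4

The largest autocorrelation is r_4 = 0.49, with a weaker echo at lag 8 (0.16); the remaining lags stay at or below 0.10.
The dominant spike at lag 4 indicates a seasonal period of 4.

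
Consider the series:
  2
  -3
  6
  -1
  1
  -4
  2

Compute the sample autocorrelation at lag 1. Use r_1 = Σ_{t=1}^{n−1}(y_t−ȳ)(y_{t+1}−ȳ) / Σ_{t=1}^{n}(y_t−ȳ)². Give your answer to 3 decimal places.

-0.613

Mean ȳ = (2 − 3 + 6 − 1 + 1 − 4 + 2)/7 = 0.4286
Deviations from mean: 1.5714, -3.4286, 5.5714, -1.4286, 0.5714, -4.4286, 1.5714
Σ(y_t−ȳ)(y_{t+1}−ȳ) = (-5.3878) + (-19.1020) + (-7.9592) + (-0.8163) + (-2.5306) + (-6.9592) = -42.7551
Denominator Σ(y_t−ȳ)² = 69.7143
r_1 = -42.7551 / 69.7143 = -0.613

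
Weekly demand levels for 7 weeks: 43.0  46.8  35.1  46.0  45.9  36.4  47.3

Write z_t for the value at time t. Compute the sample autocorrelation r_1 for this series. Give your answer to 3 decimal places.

Mean z̄ = (43.0 + 46.8 + 35.1 + 46.0 + 45.9 + 36.4 + 47.3)/7 = 42.9286
Deviations from mean: 0.0714, 3.8714, -7.8286, 3.0714, 2.9714, -6.5286, 4.3714
Σ(z_t−z̄)(z_{t+1}−z̄) = (0.2765) + (-30.3078) + (-24.0449) + (9.1265) + (-19.3992) + (-28.5392) = -92.8880
Denominator Σ(z_t−z̄)² = 156.2743
r_1 = -92.8880 / 156.2743 = -0.594

-0.594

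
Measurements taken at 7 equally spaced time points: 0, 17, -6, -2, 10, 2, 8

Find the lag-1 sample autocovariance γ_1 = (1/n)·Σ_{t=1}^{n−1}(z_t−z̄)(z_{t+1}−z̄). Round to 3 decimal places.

Mean z̄ = (0 + 17 − 6 − 2 + 10 + 2 + 8)/7 = 4.1429
Σ_{t=1}^{6}(z_t−z̄)(z_{t+1}−z̄) = -178.1633
γ_1 = -178.1633 / 7 = -25.452

-25.452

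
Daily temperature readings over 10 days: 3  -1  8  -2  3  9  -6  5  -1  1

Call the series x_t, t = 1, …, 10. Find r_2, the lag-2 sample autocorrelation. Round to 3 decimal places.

Mean x̄ = (3 − 1 + 8 − 2 + 3 + 9 − 6 + 5 − 1 + 1)/10 = 1.9000
Numerator Σ_{t=1}^{8}(x_t−x̄)(x_{t+2}−x̄) = 30.4800
Denominator Σ(x_t−x̄)² = 194.9000
r_2 = 30.4800 / 194.9000 = 0.156

0.156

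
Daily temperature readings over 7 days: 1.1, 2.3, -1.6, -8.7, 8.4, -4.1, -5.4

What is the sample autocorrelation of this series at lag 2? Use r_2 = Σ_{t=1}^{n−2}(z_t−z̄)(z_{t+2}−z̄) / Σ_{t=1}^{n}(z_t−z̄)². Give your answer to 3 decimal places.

Mean z̄ = (1.1 + 2.3 − 1.6 − 8.7 + 8.4 − 4.1 − 5.4)/7 = -1.1429
Deviations from mean: 2.2429, 3.4429, -0.4571, -7.5571, 9.5429, -2.9571, -4.2571
Σ(z_t−z̄)(z_{t+2}−z̄) = (-1.0253) + (-26.0182) + (-4.3624) + (22.3476) + (-40.6253) = -49.6837
Denominator Σ(z_t−z̄)² = 192.1371
r_2 = -49.6837 / 192.1371 = -0.259

-0.259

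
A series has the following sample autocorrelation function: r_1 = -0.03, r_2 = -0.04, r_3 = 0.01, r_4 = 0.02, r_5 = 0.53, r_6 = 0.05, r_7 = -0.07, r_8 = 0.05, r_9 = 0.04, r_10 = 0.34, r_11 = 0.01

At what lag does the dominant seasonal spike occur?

5

The largest autocorrelation is r_5 = 0.53, with a weaker echo at lag 10 (0.34); the remaining lags stay at or below 0.05.
The dominant spike at lag 5 indicates a seasonal period of 5.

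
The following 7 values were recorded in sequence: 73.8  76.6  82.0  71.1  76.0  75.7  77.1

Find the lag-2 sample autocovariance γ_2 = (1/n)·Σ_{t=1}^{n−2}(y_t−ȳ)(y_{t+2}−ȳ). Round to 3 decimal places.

Mean ȳ = (73.8 + 76.6 + 82.0 + 71.1 + 76.0 + 75.7 + 77.1)/7 = 76.0429
Deviations: -2.2429, 0.5571, 5.9571, -4.9429, -0.0429, -0.3429, 1.0571
Σ_{t=1}^{5}(y_t−ȳ)(y_{t+2}−ȳ) = -14.7208
γ_2 = -14.7208 / 7 = -2.103

-2.103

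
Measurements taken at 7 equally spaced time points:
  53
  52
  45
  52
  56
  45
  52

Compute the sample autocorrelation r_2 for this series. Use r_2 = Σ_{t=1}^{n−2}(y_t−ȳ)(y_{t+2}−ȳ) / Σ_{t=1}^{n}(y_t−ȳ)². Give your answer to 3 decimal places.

-0.408

Mean ȳ = (53 + 52 + 45 + 52 + 56 + 45 + 52)/7 = 50.7143
Deviations from mean: 2.2857, 1.2857, -5.7143, 1.2857, 5.2857, -5.7143, 1.2857
Σ(y_t−ȳ)(y_{t+2}−ȳ) = (-13.0612) + (1.6531) + (-30.2041) + (-7.3469) + (6.7959) = -42.1633
Denominator Σ(y_t−ȳ)² = 103.4286
r_2 = -42.1633 / 103.4286 = -0.408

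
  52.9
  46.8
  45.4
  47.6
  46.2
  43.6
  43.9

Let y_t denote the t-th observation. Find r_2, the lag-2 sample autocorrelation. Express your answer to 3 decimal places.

-0.150

Mean ȳ = (52.9 + 46.8 + 45.4 + 47.6 + 46.2 + 43.6 + 43.9)/7 = 46.6286
Deviations from mean: 6.2714, 0.1714, -1.2286, 0.9714, -0.4286, -3.0286, -2.7286
Σ(y_t−ȳ)(y_{t+2}−ȳ) = (-7.7049) + (0.1665) + (0.5265) + (-2.9420) + (1.1694) = -8.7845
Denominator Σ(y_t−ȳ)² = 58.6143
r_2 = -8.7845 / 58.6143 = -0.150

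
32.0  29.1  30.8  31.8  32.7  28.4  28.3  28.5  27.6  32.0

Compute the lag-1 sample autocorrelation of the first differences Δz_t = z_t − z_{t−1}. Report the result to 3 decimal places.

First differences Δz: -2.9, 1.7, 1.0, 0.9, -4.3, -0.1, 0.2, -0.9, 4.4
Mean of differences = 0.0000
Numerator Σ(Δz_t−Δz̄)(Δz_{t+1}−Δz̄) = -9.9300
Denominator Σ(Δz_t−Δz̄)² = 51.8200
r_1(Δz) = -9.9300 / 51.8200 = -0.192

-0.192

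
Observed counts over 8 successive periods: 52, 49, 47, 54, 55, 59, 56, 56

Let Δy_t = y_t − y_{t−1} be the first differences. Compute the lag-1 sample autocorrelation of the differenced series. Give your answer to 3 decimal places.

-0.155

First differences Δy: -3, -2, 7, 1, 4, -3, 0
Mean of differences = 0.5714
Numerator Σ(Δy_t−Δȳ)(Δy_{t+1}−Δȳ) = -13.3265
Denominator Σ(Δy_t−Δȳ)² = 85.7143
r_1(Δy) = -13.3265 / 85.7143 = -0.155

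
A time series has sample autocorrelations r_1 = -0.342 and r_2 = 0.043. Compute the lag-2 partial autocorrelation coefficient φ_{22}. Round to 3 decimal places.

-0.084

φ_{22} = (r_2 − r_1²) / (1 − r_1²)
r_1² = (-0.342)² = 0.116964
Numerator = 0.043 − 0.1170 = -0.0740; denominator = 1 − 0.1170 = 0.8830
φ_{22} = -0.0740 / 0.8830 = -0.084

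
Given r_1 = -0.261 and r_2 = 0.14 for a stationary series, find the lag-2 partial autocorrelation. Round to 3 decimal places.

0.077

φ_{22} = (r_2 − r_1²) / (1 − r_1²)
r_1² = (-0.261)² = 0.068121
Numerator = 0.14 − 0.0681 = 0.0719; denominator = 1 − 0.0681 = 0.9319
φ_{22} = 0.0719 / 0.9319 = 0.077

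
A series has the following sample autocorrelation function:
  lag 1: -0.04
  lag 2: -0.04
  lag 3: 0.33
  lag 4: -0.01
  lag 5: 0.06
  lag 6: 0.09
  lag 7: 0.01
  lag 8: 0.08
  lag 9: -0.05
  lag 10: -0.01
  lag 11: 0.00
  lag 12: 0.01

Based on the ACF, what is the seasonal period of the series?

The largest autocorrelation is r_3 = 0.33; the remaining lags stay at or below 0.09.
The dominant spike at lag 3 indicates a seasonal period of 3.

3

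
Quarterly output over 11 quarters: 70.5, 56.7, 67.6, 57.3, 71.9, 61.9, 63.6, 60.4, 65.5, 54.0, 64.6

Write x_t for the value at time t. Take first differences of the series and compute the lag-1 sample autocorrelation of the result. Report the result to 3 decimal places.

First differences Δx: -13.8, 10.9, -10.3, 14.6, -10.0, 1.7, -3.2, 5.1, -11.5, 10.6
Mean of differences = -0.5900
Numerator Σ(Δx_t−Δx̄)(Δx_{t+1}−Δx̄) = -780.3211
Denominator Σ(Δx_t−Δx̄)² = 1008.7690
r_1(Δx) = -780.3211 / 1008.7690 = -0.774

-0.774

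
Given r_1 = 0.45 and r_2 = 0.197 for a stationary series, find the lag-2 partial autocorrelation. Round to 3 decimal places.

-0.007

φ_{22} = (r_2 − r_1²) / (1 − r_1²)
r_1² = (0.45)² = 0.2025
Numerator = 0.197 − 0.2025 = -0.0055; denominator = 1 − 0.2025 = 0.7975
φ_{22} = -0.0055 / 0.7975 = -0.007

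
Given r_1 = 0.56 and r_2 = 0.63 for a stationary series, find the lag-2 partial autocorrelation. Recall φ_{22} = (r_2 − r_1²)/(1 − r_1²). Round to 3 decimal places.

φ_{22} = (r_2 − r_1²) / (1 − r_1²)
r_1² = (0.56)² = 0.3136
Numerator = 0.63 − 0.3136 = 0.3164; denominator = 1 − 0.3136 = 0.6864
φ_{22} = 0.3164 / 0.6864 = 0.461

0.461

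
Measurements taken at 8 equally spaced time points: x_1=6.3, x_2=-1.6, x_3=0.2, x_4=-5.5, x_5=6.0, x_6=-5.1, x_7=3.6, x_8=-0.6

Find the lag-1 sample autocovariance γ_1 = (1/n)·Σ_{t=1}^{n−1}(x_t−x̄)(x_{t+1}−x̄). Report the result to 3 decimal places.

-11.850

Mean x̄ = (6.3 − 1.6 + 0.2 − 5.5 + 6.0 − 5.1 + 3.6 − 0.6)/8 = 0.4125
Deviations: 5.8875, -2.0125, -0.2125, -5.9125, 5.5875, -5.5125, 3.1875, -1.0125
Σ_{t=1}^{7}(x_t−x̄)(x_{t+1}−x̄) = -94.8002
γ_1 = -94.8002 / 8 = -11.850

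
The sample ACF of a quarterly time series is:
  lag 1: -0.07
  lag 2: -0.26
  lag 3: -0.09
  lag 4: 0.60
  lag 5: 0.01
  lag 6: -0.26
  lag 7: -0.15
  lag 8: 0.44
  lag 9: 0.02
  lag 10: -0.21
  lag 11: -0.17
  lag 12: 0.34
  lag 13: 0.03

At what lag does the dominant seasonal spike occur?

The largest autocorrelation is r_4 = 0.60, with weaker echoes at lags 8 (0.44) and 12 (0.34); the remaining lags stay at or below 0.03.
The dominant spike at lag 4 indicates a seasonal period of 4.

4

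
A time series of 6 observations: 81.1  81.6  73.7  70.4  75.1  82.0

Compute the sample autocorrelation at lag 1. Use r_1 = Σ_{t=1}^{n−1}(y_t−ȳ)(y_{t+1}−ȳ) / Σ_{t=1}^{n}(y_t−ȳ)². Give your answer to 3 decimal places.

0.255

Mean ȳ = (81.1 + 81.6 + 73.7 + 70.4 + 75.1 + 82.0)/6 = 77.3167
Deviations from mean: 3.7833, 4.2833, -3.6167, -6.9167, -2.2167, 4.6833
Numerator Σ_{t=1}^{5}(y_t−ȳ)(y_{t+1}−ȳ) = 30.6797
Denominator Σ(y_t−ȳ)² = 120.4283
r_1 = 30.6797 / 120.4283 = 0.255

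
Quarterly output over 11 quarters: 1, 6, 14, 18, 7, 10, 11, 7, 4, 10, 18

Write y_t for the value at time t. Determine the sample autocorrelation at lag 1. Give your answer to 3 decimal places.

0.142

Mean ȳ = (1 + 6 + 14 + 18 + 7 + 10 + 11 + 7 + 4 + 10 + 18)/11 = 9.6364
Numerator Σ_{t=1}^{10}(y_t−ȳ)(y_{t+1}−ȳ) = 41.7769
Denominator Σ(y_t−ȳ)² = 294.5455
r_1 = 41.7769 / 294.5455 = 0.142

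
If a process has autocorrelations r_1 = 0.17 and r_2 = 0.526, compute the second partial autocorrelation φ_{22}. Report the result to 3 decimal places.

φ_{22} = (r_2 − r_1²) / (1 − r_1²)
r_1² = (0.17)² = 0.0289
Numerator = 0.526 − 0.0289 = 0.4971; denominator = 1 − 0.0289 = 0.9711
φ_{22} = 0.4971 / 0.9711 = 0.512

0.512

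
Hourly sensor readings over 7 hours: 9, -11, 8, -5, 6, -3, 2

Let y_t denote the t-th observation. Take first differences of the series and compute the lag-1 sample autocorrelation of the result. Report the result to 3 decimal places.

-0.789

First differences Δy: -20, 19, -13, 11, -9, 5
Mean of differences = -1.1667
Numerator Σ(Δy_t−Δȳ)(Δy_{t+1}−Δȳ) = -906.0278
Denominator Σ(Δy_t−Δȳ)² = 1148.8333
r_1(Δy) = -906.0278 / 1148.8333 = -0.789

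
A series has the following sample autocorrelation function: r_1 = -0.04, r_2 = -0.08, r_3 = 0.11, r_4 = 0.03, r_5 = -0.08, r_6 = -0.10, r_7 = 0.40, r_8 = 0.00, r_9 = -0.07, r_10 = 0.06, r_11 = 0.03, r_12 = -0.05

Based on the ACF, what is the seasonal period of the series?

The largest autocorrelation is r_7 = 0.40; the remaining lags stay at or below 0.11.
The dominant spike at lag 7 indicates a seasonal period of 7.

7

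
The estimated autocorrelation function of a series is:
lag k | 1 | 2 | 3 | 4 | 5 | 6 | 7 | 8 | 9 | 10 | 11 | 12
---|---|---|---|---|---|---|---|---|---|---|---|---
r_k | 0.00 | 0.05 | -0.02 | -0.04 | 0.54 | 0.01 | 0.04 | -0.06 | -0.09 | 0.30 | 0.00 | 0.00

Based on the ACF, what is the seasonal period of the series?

The largest autocorrelation is r_5 = 0.54, with a weaker echo at lag 10 (0.30); the remaining lags stay at or below 0.05.
The dominant spike at lag 5 indicates a seasonal period of 5.

5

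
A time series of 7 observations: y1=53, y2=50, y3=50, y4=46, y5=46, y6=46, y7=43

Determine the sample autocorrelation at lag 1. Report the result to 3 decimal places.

Mean ȳ = (53 + 50 + 50 + 46 + 46 + 46 + 43)/7 = 47.7143
Deviations from mean: 5.2857, 2.2857, 2.2857, -1.7143, -1.7143, -1.7143, -4.7143
Numerator Σ_{t=1}^{6}(y_t−ȳ)(y_{t+1}−ȳ) = 27.3469
Denominator Σ(y_t−ȳ)² = 69.4286
r_1 = 27.3469 / 69.4286 = 0.394

0.394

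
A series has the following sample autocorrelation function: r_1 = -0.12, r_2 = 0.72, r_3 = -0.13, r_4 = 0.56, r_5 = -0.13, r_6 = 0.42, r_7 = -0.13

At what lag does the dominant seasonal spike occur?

2

The largest autocorrelation is r_2 = 0.72, with weaker echoes at lags 4 (0.56) and 6 (0.42); the remaining lags stay at or below -0.12.
The dominant spike at lag 2 indicates a seasonal period of 2.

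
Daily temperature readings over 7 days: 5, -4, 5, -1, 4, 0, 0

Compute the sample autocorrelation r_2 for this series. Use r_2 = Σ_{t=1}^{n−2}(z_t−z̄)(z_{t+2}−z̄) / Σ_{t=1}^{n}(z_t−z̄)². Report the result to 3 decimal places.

0.496

Mean z̄ = (5 − 4 + 5 − 1 + 4 + 0 + 0)/7 = 1.2857
Numerator Σ_{t=1}^{5}(z_t−z̄)(z_{t+2}−z̄) = 35.4082
Denominator Σ(z_t−z̄)² = 71.4286
r_2 = 35.4082 / 71.4286 = 0.496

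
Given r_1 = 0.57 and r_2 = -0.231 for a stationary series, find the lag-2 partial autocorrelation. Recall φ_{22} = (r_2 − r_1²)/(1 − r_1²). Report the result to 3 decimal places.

φ_{22} = (r_2 − r_1²) / (1 − r_1²)
r_1² = (0.57)² = 0.3249
Numerator = -0.231 − 0.3249 = -0.5559; denominator = 1 − 0.3249 = 0.6751
φ_{22} = -0.5559 / 0.6751 = -0.823

-0.823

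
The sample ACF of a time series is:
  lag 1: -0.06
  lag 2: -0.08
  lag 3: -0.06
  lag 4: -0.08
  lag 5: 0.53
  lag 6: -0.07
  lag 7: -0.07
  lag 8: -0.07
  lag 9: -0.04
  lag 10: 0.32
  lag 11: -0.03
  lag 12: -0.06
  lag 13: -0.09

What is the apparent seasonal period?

5

The largest autocorrelation is r_5 = 0.53, with a weaker echo at lag 10 (0.32); the remaining lags stay at or below -0.03.
The dominant spike at lag 5 indicates a seasonal period of 5.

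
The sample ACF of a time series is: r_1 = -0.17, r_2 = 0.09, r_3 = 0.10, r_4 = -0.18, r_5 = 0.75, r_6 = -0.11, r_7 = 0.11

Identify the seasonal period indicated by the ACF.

The largest autocorrelation is r_5 = 0.75; the remaining lags stay at or below 0.11.
The dominant spike at lag 5 indicates a seasonal period of 5.

5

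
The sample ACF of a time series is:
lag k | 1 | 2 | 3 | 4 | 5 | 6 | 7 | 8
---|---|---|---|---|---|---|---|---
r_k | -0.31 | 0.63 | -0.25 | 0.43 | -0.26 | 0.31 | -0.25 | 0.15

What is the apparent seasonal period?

The largest autocorrelation is r_2 = 0.63, with weaker echoes at lags 4 (0.43), 6 (0.31) and 8 (0.15); the remaining lags stay at or below -0.25.
The dominant spike at lag 2 indicates a seasonal period of 2.

2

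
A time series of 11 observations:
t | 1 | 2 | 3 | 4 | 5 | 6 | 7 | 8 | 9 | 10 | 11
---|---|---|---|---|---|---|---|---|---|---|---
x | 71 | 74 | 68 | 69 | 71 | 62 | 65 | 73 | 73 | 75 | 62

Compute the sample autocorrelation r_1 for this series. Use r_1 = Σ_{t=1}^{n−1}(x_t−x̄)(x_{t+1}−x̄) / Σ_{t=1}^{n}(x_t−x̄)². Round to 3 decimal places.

Mean x̄ = (71 + 74 + 68 + 69 + 71 + 62 + 65 + 73 + 73 + 75 + 62)/11 = 69.3636
Numerator Σ_{t=1}^{10}(x_t−x̄)(x_{t+1}−x̄) = -2.4050
Denominator Σ(x_t−x̄)² = 214.5455
r_1 = -2.4050 / 214.5455 = -0.011

-0.011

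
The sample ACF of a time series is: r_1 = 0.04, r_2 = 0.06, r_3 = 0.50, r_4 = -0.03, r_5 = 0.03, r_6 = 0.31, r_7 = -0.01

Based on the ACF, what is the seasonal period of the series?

3

The largest autocorrelation is r_3 = 0.50, with a weaker echo at lag 6 (0.31); the remaining lags stay at or below 0.06.
The dominant spike at lag 3 indicates a seasonal period of 3.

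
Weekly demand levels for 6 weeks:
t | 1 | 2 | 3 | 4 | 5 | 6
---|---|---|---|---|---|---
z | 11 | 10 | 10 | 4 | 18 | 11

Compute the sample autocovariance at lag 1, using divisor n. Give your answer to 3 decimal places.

Mean z̄ = (11 + 10 + 10 + 4 + 18 + 11)/6 = 10.6667
Deviations: 0.3333, -0.6667, -0.6667, -6.6667, 7.3333, 0.3333
Σ_{t=1}^{5}(z_t−z̄)(z_{t+1}−z̄) = -41.7778
γ_1 = -41.7778 / 6 = -6.963

-6.963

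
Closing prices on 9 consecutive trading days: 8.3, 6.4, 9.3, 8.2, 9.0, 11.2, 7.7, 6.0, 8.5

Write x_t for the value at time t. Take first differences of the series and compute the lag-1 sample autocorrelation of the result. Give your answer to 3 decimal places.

-0.344

First differences Δx: -1.9, 2.9, -1.1, 0.8, 2.2, -3.5, -1.7, 2.5
Mean of differences = 0.0250
Numerator Σ(Δx_t−Δx̄)(Δx_{t+1}−Δx̄) = -13.8106
Denominator Σ(Δx_t−Δx̄)² = 40.0950
r_1(Δx) = -13.8106 / 40.0950 = -0.344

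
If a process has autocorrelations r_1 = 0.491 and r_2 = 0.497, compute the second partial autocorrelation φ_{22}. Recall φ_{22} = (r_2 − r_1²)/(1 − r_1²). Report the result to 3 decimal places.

0.337

φ_{22} = (r_2 − r_1²) / (1 − r_1²)
r_1² = (0.491)² = 0.241081
Numerator = 0.497 − 0.2411 = 0.2559; denominator = 1 − 0.2411 = 0.7589
φ_{22} = 0.2559 / 0.7589 = 0.337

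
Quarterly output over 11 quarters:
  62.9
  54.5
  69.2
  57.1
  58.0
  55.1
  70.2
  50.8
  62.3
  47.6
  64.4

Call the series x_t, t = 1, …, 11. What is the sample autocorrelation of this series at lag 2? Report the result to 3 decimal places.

0.406

Mean x̄ = (62.9 + 54.5 + 69.2 + 57.1 + 58.0 + 55.1 + 70.2 + 50.8 + 62.3 + 47.6 + 64.4)/11 = 59.2818
Numerator Σ_{t=1}^{9}(x_t−x̄)(x_{t+2}−x̄) = 211.6875
Denominator Σ(x_t−x̄)² = 521.1364
r_2 = 211.6875 / 521.1364 = 0.406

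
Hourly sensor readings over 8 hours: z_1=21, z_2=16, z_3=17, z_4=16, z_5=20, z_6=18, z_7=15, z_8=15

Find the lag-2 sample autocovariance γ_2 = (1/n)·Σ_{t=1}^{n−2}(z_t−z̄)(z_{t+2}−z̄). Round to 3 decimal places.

Mean z̄ = (21 + 16 + 17 + 16 + 20 + 18 + 15 + 15)/8 = 17.2500
Deviations: 3.7500, -1.2500, -0.2500, -1.2500, 2.7500, 0.7500, -2.2500, -2.2500
Σ_{t=1}^{6}(z_t−z̄)(z_{t+2}−z̄) = -8.8750
γ_2 = -8.8750 / 8 = -1.109

-1.109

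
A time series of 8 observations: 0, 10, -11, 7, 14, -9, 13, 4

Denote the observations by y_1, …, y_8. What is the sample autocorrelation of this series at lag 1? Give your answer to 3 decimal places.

Mean ȳ = (0 + 10 − 11 + 7 + 14 − 9 + 13 + 4)/8 = 3.5000
Σ(y_t−ȳ)(y_{t+1}−ȳ) = (-22.7500) + (-94.2500) + (-50.7500) + (36.7500) + (-131.2500) + (-118.7500) + (4.7500) = -376.2500
Denominator Σ(y_t−ȳ)² = 634.0000
r_1 = -376.2500 / 634.0000 = -0.593

-0.593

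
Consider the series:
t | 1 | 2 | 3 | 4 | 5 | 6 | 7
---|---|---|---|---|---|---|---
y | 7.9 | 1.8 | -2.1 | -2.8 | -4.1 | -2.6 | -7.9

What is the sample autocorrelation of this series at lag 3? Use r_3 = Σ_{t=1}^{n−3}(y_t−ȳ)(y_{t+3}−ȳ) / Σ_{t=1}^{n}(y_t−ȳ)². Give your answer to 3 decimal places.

Mean ȳ = (7.9 + 1.8 − 2.1 − 2.8 − 4.1 − 2.6 − 7.9)/7 = -1.4000
Deviations from mean: 9.3000, 3.2000, -0.7000, -1.4000, -2.7000, -1.2000, -6.5000
Σ(y_t−ȳ)(y_{t+3}−ȳ) = (-13.0200) + (-8.6400) + (0.8400) + (9.1000) = -11.7200
Denominator Σ(y_t−ȳ)² = 150.1600
r_3 = -11.7200 / 150.1600 = -0.078

-0.078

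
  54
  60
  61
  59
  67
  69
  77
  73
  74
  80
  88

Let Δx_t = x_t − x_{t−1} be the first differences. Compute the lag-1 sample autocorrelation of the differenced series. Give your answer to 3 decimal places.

First differences Δx: 6, 1, -2, 8, 2, 8, -4, 1, 6, 8
Mean of differences = 3.4000
Numerator Σ(Δx_t−Δx̄)(Δx_{t+1}−Δx̄) = -41.5600
Denominator Σ(Δx_t−Δx̄)² = 174.4000
r_1(Δx) = -41.5600 / 174.4000 = -0.238

-0.238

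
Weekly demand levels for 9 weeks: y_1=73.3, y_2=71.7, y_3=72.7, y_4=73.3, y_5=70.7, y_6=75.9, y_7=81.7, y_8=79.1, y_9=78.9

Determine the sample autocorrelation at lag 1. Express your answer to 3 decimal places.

Mean ȳ = (73.3 + 71.7 + 72.7 + 73.3 + 70.7 + 75.9 + 81.7 + 79.1 + 78.9)/9 = 75.2556
Numerator Σ_{t=1}^{8}(y_t−ȳ)(y_{t+1}−ȳ) = 69.9491
Denominator Σ(y_t−ȳ)² = 117.5822
r_1 = 69.9491 / 117.5822 = 0.595

0.595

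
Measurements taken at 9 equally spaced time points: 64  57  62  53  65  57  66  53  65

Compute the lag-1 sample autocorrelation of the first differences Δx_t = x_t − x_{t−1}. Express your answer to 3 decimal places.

-0.830

First differences Δx: -7, 5, -9, 12, -8, 9, -13, 12
Mean of differences = 0.1250
Numerator Σ(Δx_t−Δx̄)(Δx_{t+1}−Δx̄) = -628.5156
Denominator Σ(Δx_t−Δx̄)² = 756.8750
r_1(Δx) = -628.5156 / 756.8750 = -0.830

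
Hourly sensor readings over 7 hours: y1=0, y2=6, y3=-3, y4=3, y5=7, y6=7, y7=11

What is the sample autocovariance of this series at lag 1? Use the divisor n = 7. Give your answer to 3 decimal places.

Mean ȳ = (0 + 6 − 3 + 3 + 7 + 7 + 11)/7 = 4.4286
Σ_{t=1}^{6}(y_t−ȳ)(y_{t+1}−ȳ) = 11.8163
γ_1 = 11.8163 / 7 = 1.688

1.688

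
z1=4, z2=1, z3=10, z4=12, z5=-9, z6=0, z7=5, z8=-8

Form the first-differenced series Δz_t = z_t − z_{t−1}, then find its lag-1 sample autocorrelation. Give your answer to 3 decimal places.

-0.324

First differences Δz: -3, 9, 2, -21, 9, 5, -13
Mean of differences = -1.7143
Numerator Σ(Δz_t−Δz̄)(Δz_{t+1}−Δz̄) = -256.0816
Denominator Σ(Δz_t−Δz̄)² = 789.4286
r_1(Δz) = -256.0816 / 789.4286 = -0.324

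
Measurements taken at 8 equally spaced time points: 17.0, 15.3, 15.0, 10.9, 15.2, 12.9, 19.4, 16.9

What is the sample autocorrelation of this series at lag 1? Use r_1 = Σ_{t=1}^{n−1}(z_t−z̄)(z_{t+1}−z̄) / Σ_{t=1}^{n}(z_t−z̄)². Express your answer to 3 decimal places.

Mean z̄ = (17.0 + 15.3 + 15.0 + 10.9 + 15.2 + 12.9 + 19.4 + 16.9)/8 = 15.3250
Numerator Σ_{t=1}^{7}(z_t−z̄)(z_{t+1}−z̄) = -1.2031
Denominator Σ(z_t−z̄)² = 47.4750
r_1 = -1.2031 / 47.4750 = -0.025

-0.025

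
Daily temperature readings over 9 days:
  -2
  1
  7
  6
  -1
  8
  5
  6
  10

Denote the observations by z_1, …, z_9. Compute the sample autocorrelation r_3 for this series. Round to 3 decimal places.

0.217

Mean z̄ = (-2 + 1 + 7 + 6 − 1 + 8 + 5 + 6 + 10)/9 = 4.4444
Numerator Σ_{t=1}^{6}(z_t−z̄)(z_{t+3}−z̄) = 29.9630
Denominator Σ(z_t−z̄)² = 138.2222
r_3 = 29.9630 / 138.2222 = 0.217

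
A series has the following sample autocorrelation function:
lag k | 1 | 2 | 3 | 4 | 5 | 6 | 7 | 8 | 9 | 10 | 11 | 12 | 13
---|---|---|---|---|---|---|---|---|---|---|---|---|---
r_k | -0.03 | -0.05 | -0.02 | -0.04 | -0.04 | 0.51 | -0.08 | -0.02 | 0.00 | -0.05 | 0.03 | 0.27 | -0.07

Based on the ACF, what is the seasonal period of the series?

6

The largest autocorrelation is r_6 = 0.51, with a weaker echo at lag 12 (0.27); the remaining lags stay at or below 0.03.
The dominant spike at lag 6 indicates a seasonal period of 6.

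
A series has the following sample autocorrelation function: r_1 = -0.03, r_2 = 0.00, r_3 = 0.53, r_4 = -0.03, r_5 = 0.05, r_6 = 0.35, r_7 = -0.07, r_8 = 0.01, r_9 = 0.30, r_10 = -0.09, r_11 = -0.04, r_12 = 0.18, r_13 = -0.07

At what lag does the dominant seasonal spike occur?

The largest autocorrelation is r_3 = 0.53, with weaker echoes at lags 6 (0.35), 9 (0.30) and 12 (0.18); the remaining lags stay at or below 0.05.
The dominant spike at lag 3 indicates a seasonal period of 3.

3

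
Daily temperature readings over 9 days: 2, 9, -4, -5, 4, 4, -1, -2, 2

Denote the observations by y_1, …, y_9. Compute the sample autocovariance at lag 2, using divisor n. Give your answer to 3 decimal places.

Mean ȳ = (2 + 9 − 4 − 5 + 4 + 4 − 1 − 2 + 2)/9 = 1.0000
Σ_{t=1}^{7}(y_t−ȳ)(y_{t+2}−ȳ) = -103.0000
γ_2 = -103.0000 / 9 = -11.444

-11.444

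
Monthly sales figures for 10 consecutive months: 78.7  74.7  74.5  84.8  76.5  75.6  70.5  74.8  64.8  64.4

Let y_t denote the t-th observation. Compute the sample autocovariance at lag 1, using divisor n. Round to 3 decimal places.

Mean ȳ = (78.7 + 74.7 + 74.5 + 84.8 + 76.5 + 75.6 + 70.5 + 74.8 + 64.8 + 64.4)/10 = 73.9300
Σ_{t=1}^{9}(y_t−ȳ)(y_{t+1}−ȳ) = 112.8891
γ_1 = 112.8891 / 10 = 11.289

11.289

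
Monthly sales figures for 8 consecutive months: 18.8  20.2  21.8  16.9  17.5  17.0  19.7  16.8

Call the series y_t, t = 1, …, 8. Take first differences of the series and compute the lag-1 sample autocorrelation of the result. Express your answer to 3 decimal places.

First differences Δy: 1.4, 1.6, -4.9, 0.6, -0.5, 2.7, -2.9
Mean of differences = -0.2857
Numerator Σ(Δy_t−Δȳ)(Δy_{t+1}−Δȳ) = -18.2445
Denominator Σ(Δy_t−Δȳ)² = 44.2686
r_1(Δy) = -18.2445 / 44.2686 = -0.412

-0.412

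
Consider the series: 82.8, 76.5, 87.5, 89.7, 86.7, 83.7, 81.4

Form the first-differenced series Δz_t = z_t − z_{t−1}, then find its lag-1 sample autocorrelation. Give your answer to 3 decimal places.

First differences Δz: -6.3, 11.0, 2.2, -3.0, -3.0, -2.3
Mean of differences = -0.2333
Numerator Σ(Δz_t−Δz̄)(Δz_{t+1}−Δz̄) = -34.1744
Denominator Σ(Δz_t−Δz̄)² = 188.4933
r_1(Δz) = -34.1744 / 188.4933 = -0.181

-0.181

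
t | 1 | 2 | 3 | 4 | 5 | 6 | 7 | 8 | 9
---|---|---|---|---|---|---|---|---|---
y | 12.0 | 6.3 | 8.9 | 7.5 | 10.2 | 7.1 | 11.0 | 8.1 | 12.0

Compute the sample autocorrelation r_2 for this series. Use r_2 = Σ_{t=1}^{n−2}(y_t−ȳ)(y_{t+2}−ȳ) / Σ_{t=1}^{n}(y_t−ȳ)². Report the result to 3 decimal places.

Mean ȳ = (12.0 + 6.3 + 8.9 + 7.5 + 10.2 + 7.1 + 11.0 + 8.1 + 12.0)/9 = 9.2333
Σ(y_t−ȳ)(y_{t+2}−ȳ) = (-0.9222) + (5.0844) + (-0.3222) + (3.6978) + (1.7078) + (2.4178) + (4.8878) = 16.5511
Denominator Σ(y_t−ȳ)² = 36.9200
r_2 = 16.5511 / 36.9200 = 0.448

0.448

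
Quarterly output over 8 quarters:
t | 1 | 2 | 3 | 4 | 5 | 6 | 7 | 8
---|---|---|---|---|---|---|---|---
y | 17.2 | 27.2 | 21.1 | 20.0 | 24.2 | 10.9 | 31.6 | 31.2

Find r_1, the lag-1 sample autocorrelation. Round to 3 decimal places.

Mean ȳ = (17.2 + 27.2 + 21.1 + 20.0 + 24.2 + 10.9 + 31.6 + 31.2)/8 = 22.9250
Deviations from mean: -5.7250, 4.2750, -1.8250, -2.9250, 1.2750, -12.0250, 8.6750, 8.2750
Σ(y_t−ȳ)(y_{t+1}−ȳ) = (-24.4744) + (-7.8019) + (5.3381) + (-3.7294) + (-15.3319) + (-104.3169) + (71.7856) = -78.5306
Denominator Σ(y_t−ȳ)² = 352.8950
r_1 = -78.5306 / 352.8950 = -0.223

-0.223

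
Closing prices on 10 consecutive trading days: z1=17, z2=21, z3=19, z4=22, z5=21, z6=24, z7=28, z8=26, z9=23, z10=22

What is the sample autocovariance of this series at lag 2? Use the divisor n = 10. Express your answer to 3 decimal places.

Mean z̄ = (17 + 21 + 19 + 22 + 21 + 24 + 28 + 26 + 23 + 22)/10 = 22.3000
Σ_{t=1}^{8}(z_t−z̄)(z_{t+2}−z̄) = 23.4200
γ_2 = 23.4200 / 10 = 2.342

2.342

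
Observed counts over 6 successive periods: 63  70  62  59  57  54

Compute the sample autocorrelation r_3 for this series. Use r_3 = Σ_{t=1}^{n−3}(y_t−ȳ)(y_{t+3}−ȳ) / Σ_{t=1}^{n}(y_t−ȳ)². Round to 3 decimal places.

-0.304

Mean ȳ = (63 + 70 + 62 + 59 + 57 + 54)/6 = 60.8333
Deviations from mean: 2.1667, 9.1667, 1.1667, -1.8333, -3.8333, -6.8333
Σ(y_t−ȳ)(y_{t+3}−ȳ) = (-3.9722) + (-35.1389) + (-7.9722) = -47.0833
Denominator Σ(y_t−ȳ)² = 154.8333
r_3 = -47.0833 / 154.8333 = -0.304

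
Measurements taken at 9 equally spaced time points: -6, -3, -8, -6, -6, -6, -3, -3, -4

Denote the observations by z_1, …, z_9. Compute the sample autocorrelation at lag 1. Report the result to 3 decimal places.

0.038

Mean z̄ = (-6 − 3 − 8 − 6 − 6 − 6 − 3 − 3 − 4)/9 = -5.0000
Numerator Σ_{t=1}^{8}(z_t−z̄)(z_{t+1}−z̄) = 1.0000
Denominator Σ(z_t−z̄)² = 26.0000
r_1 = 1.0000 / 26.0000 = 0.038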